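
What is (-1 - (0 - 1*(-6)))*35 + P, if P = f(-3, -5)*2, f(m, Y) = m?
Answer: -251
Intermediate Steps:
P = -6 (P = -3*2 = -6)
(-1 - (0 - 1*(-6)))*35 + P = (-1 - (0 - 1*(-6)))*35 - 6 = (-1 - (0 + 6))*35 - 6 = (-1 - 1*6)*35 - 6 = (-1 - 6)*35 - 6 = -7*35 - 6 = -245 - 6 = -251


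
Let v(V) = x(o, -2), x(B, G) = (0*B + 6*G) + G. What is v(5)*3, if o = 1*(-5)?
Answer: -42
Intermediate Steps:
o = -5
x(B, G) = 7*G (x(B, G) = (0 + 6*G) + G = 6*G + G = 7*G)
v(V) = -14 (v(V) = 7*(-2) = -14)
v(5)*3 = -14*3 = -42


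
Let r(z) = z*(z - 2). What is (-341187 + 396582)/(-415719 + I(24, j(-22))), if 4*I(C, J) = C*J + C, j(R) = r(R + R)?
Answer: -6155/44841 ≈ -0.13726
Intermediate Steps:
r(z) = z*(-2 + z)
j(R) = 2*R*(-2 + 2*R) (j(R) = (R + R)*(-2 + (R + R)) = (2*R)*(-2 + 2*R) = 2*R*(-2 + 2*R))
I(C, J) = C/4 + C*J/4 (I(C, J) = (C*J + C)/4 = (C + C*J)/4 = C/4 + C*J/4)
(-341187 + 396582)/(-415719 + I(24, j(-22))) = (-341187 + 396582)/(-415719 + (¼)*24*(1 + 4*(-22)*(-1 - 22))) = 55395/(-415719 + (¼)*24*(1 + 4*(-22)*(-23))) = 55395/(-415719 + (¼)*24*(1 + 2024)) = 55395/(-415719 + (¼)*24*2025) = 55395/(-415719 + 12150) = 55395/(-403569) = 55395*(-1/403569) = -6155/44841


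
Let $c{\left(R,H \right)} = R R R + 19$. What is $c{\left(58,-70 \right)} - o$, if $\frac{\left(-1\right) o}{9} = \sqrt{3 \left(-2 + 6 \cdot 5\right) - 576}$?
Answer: $195131 + 18 i \sqrt{123} \approx 1.9513 \cdot 10^{5} + 199.63 i$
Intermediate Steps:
$o = - 18 i \sqrt{123}$ ($o = - 9 \sqrt{3 \left(-2 + 6 \cdot 5\right) - 576} = - 9 \sqrt{3 \left(-2 + 30\right) - 576} = - 9 \sqrt{3 \cdot 28 - 576} = - 9 \sqrt{84 - 576} = - 9 \sqrt{-492} = - 9 \cdot 2 i \sqrt{123} = - 18 i \sqrt{123} \approx - 199.63 i$)
$c{\left(R,H \right)} = 19 + R^{3}$ ($c{\left(R,H \right)} = R^{2} R + 19 = R^{3} + 19 = 19 + R^{3}$)
$c{\left(58,-70 \right)} - o = \left(19 + 58^{3}\right) - - 18 i \sqrt{123} = \left(19 + 195112\right) + 18 i \sqrt{123} = 195131 + 18 i \sqrt{123}$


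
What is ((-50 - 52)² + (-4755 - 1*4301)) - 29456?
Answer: -28108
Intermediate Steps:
((-50 - 52)² + (-4755 - 1*4301)) - 29456 = ((-102)² + (-4755 - 4301)) - 29456 = (10404 - 9056) - 29456 = 1348 - 29456 = -28108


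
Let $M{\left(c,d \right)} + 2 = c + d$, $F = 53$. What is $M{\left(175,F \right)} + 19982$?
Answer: $20208$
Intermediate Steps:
$M{\left(c,d \right)} = -2 + c + d$ ($M{\left(c,d \right)} = -2 + \left(c + d\right) = -2 + c + d$)
$M{\left(175,F \right)} + 19982 = \left(-2 + 175 + 53\right) + 19982 = 226 + 19982 = 20208$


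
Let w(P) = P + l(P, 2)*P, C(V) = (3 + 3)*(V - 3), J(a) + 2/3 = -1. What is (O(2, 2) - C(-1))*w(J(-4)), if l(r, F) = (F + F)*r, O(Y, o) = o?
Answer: 2210/9 ≈ 245.56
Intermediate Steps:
l(r, F) = 2*F*r (l(r, F) = (2*F)*r = 2*F*r)
J(a) = -5/3 (J(a) = -⅔ - 1 = -5/3)
C(V) = -18 + 6*V (C(V) = 6*(-3 + V) = -18 + 6*V)
w(P) = P + 4*P² (w(P) = P + (2*2*P)*P = P + (4*P)*P = P + 4*P²)
(O(2, 2) - C(-1))*w(J(-4)) = (2 - (-18 + 6*(-1)))*(-5*(1 + 4*(-5/3))/3) = (2 - (-18 - 6))*(-5*(1 - 20/3)/3) = (2 - 1*(-24))*(-5/3*(-17/3)) = (2 + 24)*(85/9) = 26*(85/9) = 2210/9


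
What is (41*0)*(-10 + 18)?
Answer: 0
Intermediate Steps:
(41*0)*(-10 + 18) = 0*8 = 0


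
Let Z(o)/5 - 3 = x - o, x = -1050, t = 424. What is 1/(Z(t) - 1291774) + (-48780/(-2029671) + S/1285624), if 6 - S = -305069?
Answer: 32810831397465263/125553299728118808 ≈ 0.26133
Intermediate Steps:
S = 305075 (S = 6 - 1*(-305069) = 6 + 305069 = 305075)
Z(o) = -5235 - 5*o (Z(o) = 15 + 5*(-1050 - o) = 15 + (-5250 - 5*o) = -5235 - 5*o)
1/(Z(t) - 1291774) + (-48780/(-2029671) + S/1285624) = 1/((-5235 - 5*424) - 1291774) + (-48780/(-2029671) + 305075/1285624) = 1/((-5235 - 2120) - 1291774) + (-48780*(-1/2029671) + 305075*(1/1285624)) = 1/(-7355 - 1291774) + (5420/225519 + 305075/1285624) = 1/(-1299129) + 75768291005/289932638856 = -1/1299129 + 75768291005/289932638856 = 32810831397465263/125553299728118808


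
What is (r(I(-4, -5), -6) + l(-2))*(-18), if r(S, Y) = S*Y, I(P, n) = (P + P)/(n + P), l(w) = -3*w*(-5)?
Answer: 636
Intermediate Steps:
l(w) = 15*w
I(P, n) = 2*P/(P + n) (I(P, n) = (2*P)/(P + n) = 2*P/(P + n))
(r(I(-4, -5), -6) + l(-2))*(-18) = ((2*(-4)/(-4 - 5))*(-6) + 15*(-2))*(-18) = ((2*(-4)/(-9))*(-6) - 30)*(-18) = ((2*(-4)*(-⅑))*(-6) - 30)*(-18) = ((8/9)*(-6) - 30)*(-18) = (-16/3 - 30)*(-18) = -106/3*(-18) = 636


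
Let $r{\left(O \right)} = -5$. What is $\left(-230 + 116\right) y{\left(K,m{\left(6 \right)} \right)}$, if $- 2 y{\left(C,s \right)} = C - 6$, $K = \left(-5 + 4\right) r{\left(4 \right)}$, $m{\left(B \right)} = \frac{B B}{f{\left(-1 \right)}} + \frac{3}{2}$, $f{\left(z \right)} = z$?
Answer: $-57$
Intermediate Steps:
$m{\left(B \right)} = \frac{3}{2} - B^{2}$ ($m{\left(B \right)} = \frac{B B}{-1} + \frac{3}{2} = B^{2} \left(-1\right) + 3 \cdot \frac{1}{2} = - B^{2} + \frac{3}{2} = \frac{3}{2} - B^{2}$)
$K = 5$ ($K = \left(-5 + 4\right) \left(-5\right) = \left(-1\right) \left(-5\right) = 5$)
$y{\left(C,s \right)} = 3 - \frac{C}{2}$ ($y{\left(C,s \right)} = - \frac{C - 6}{2} = - \frac{-6 + C}{2} = 3 - \frac{C}{2}$)
$\left(-230 + 116\right) y{\left(K,m{\left(6 \right)} \right)} = \left(-230 + 116\right) \left(3 - \frac{5}{2}\right) = - 114 \left(3 - \frac{5}{2}\right) = \left(-114\right) \frac{1}{2} = -57$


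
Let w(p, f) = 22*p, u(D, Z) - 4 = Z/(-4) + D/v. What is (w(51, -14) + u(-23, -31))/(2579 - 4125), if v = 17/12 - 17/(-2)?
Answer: -538561/735896 ≈ -0.73184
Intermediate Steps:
v = 119/12 (v = 17*(1/12) - 17*(-½) = 17/12 + 17/2 = 119/12 ≈ 9.9167)
u(D, Z) = 4 - Z/4 + 12*D/119 (u(D, Z) = 4 + (Z/(-4) + D/(119/12)) = 4 + (Z*(-¼) + D*(12/119)) = 4 + (-Z/4 + 12*D/119) = 4 - Z/4 + 12*D/119)
(w(51, -14) + u(-23, -31))/(2579 - 4125) = (22*51 + (4 - ¼*(-31) + (12/119)*(-23)))/(2579 - 4125) = (1122 + (4 + 31/4 - 276/119))/(-1546) = (1122 + 4489/476)*(-1/1546) = (538561/476)*(-1/1546) = -538561/735896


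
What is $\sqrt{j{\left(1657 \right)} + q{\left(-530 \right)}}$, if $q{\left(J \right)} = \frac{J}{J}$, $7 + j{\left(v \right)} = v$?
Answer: $\sqrt{1651} \approx 40.633$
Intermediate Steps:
$j{\left(v \right)} = -7 + v$
$q{\left(J \right)} = 1$
$\sqrt{j{\left(1657 \right)} + q{\left(-530 \right)}} = \sqrt{\left(-7 + 1657\right) + 1} = \sqrt{1650 + 1} = \sqrt{1651}$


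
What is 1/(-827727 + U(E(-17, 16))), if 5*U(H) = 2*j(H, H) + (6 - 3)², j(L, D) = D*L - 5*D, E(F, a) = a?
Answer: -5/4138274 ≈ -1.2082e-6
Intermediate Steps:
j(L, D) = -5*D + D*L
U(H) = 9/5 + 2*H*(-5 + H)/5 (U(H) = (2*(H*(-5 + H)) + (6 - 3)²)/5 = (2*H*(-5 + H) + 3²)/5 = (2*H*(-5 + H) + 9)/5 = (9 + 2*H*(-5 + H))/5 = 9/5 + 2*H*(-5 + H)/5)
1/(-827727 + U(E(-17, 16))) = 1/(-827727 + (9/5 + (⅖)*16*(-5 + 16))) = 1/(-827727 + (9/5 + (⅖)*16*11)) = 1/(-827727 + (9/5 + 352/5)) = 1/(-827727 + 361/5) = 1/(-4138274/5) = -5/4138274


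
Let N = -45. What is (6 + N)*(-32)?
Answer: 1248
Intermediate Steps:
(6 + N)*(-32) = (6 - 45)*(-32) = -39*(-32) = 1248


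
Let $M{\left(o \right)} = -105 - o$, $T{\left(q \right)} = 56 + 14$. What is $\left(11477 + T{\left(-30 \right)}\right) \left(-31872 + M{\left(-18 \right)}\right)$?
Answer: $-369030573$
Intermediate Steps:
$T{\left(q \right)} = 70$
$\left(11477 + T{\left(-30 \right)}\right) \left(-31872 + M{\left(-18 \right)}\right) = \left(11477 + 70\right) \left(-31872 - 87\right) = 11547 \left(-31872 + \left(-105 + 18\right)\right) = 11547 \left(-31872 - 87\right) = 11547 \left(-31959\right) = -369030573$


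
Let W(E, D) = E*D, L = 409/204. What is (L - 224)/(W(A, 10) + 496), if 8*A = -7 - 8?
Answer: -1969/4233 ≈ -0.46515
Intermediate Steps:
L = 409/204 (L = 409*(1/204) = 409/204 ≈ 2.0049)
A = -15/8 (A = (-7 - 8)/8 = (⅛)*(-15) = -15/8 ≈ -1.8750)
W(E, D) = D*E
(L - 224)/(W(A, 10) + 496) = (409/204 - 224)/(10*(-15/8) + 496) = -45287/(204*(-75/4 + 496)) = -45287/(204*1909/4) = -45287/204*4/1909 = -1969/4233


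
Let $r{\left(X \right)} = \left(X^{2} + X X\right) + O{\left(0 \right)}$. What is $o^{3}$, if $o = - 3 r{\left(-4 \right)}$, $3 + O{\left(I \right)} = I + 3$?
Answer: $-884736$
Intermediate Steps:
$O{\left(I \right)} = I$ ($O{\left(I \right)} = -3 + \left(I + 3\right) = -3 + \left(3 + I\right) = I$)
$r{\left(X \right)} = 2 X^{2}$ ($r{\left(X \right)} = \left(X^{2} + X X\right) + 0 = \left(X^{2} + X^{2}\right) + 0 = 2 X^{2} + 0 = 2 X^{2}$)
$o = -96$ ($o = - 3 \cdot 2 \left(-4\right)^{2} = - 3 \cdot 2 \cdot 16 = \left(-3\right) 32 = -96$)
$o^{3} = \left(-96\right)^{3} = -884736$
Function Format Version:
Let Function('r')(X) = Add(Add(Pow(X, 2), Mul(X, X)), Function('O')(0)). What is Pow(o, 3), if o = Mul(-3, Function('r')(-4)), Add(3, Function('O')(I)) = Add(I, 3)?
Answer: -884736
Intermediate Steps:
Function('O')(I) = I (Function('O')(I) = Add(-3, Add(I, 3)) = Add(-3, Add(3, I)) = I)
Function('r')(X) = Mul(2, Pow(X, 2)) (Function('r')(X) = Add(Add(Pow(X, 2), Mul(X, X)), 0) = Add(Add(Pow(X, 2), Pow(X, 2)), 0) = Add(Mul(2, Pow(X, 2)), 0) = Mul(2, Pow(X, 2)))
o = -96 (o = Mul(-3, Mul(2, Pow(-4, 2))) = Mul(-3, Mul(2, 16)) = Mul(-3, 32) = -96)
Pow(o, 3) = Pow(-96, 3) = -884736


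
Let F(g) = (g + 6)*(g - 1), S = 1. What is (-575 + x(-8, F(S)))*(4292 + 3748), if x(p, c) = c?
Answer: -4623000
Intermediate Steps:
F(g) = (-1 + g)*(6 + g) (F(g) = (6 + g)*(-1 + g) = (-1 + g)*(6 + g))
(-575 + x(-8, F(S)))*(4292 + 3748) = (-575 + (-6 + 1² + 5*1))*(4292 + 3748) = (-575 + (-6 + 1 + 5))*8040 = (-575 + 0)*8040 = -575*8040 = -4623000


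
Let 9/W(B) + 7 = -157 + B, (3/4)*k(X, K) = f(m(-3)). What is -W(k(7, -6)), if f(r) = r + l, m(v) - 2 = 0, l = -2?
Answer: 9/164 ≈ 0.054878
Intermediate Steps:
m(v) = 2 (m(v) = 2 + 0 = 2)
f(r) = -2 + r (f(r) = r - 2 = -2 + r)
k(X, K) = 0 (k(X, K) = 4*(-2 + 2)/3 = (4/3)*0 = 0)
W(B) = 9/(-164 + B) (W(B) = 9/(-7 + (-157 + B)) = 9/(-164 + B))
-W(k(7, -6)) = -9/(-164 + 0) = -9/(-164) = -9*(-1)/164 = -1*(-9/164) = 9/164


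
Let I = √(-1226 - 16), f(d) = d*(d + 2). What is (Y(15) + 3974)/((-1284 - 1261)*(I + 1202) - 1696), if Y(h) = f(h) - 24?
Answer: -73968995/53887674729 + 369025*I*√138/107775349458 ≈ -0.0013727 + 4.0223e-5*I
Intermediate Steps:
f(d) = d*(2 + d)
Y(h) = -24 + h*(2 + h) (Y(h) = h*(2 + h) - 24 = -24 + h*(2 + h))
I = 3*I*√138 (I = √(-1242) = 3*I*√138 ≈ 35.242*I)
(Y(15) + 3974)/((-1284 - 1261)*(I + 1202) - 1696) = ((-24 + 15*(2 + 15)) + 3974)/((-1284 - 1261)*(3*I*√138 + 1202) - 1696) = ((-24 + 15*17) + 3974)/(-2545*(1202 + 3*I*√138) - 1696) = ((-24 + 255) + 3974)/((-3059090 - 7635*I*√138) - 1696) = (231 + 3974)/(-3060786 - 7635*I*√138) = 4205/(-3060786 - 7635*I*√138)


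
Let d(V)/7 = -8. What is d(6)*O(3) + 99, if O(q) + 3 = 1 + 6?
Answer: -125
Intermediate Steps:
O(q) = 4 (O(q) = -3 + (1 + 6) = -3 + 7 = 4)
d(V) = -56 (d(V) = 7*(-8) = -56)
d(6)*O(3) + 99 = -56*4 + 99 = -224 + 99 = -125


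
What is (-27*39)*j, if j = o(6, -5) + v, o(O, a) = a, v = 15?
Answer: -10530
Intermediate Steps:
j = 10 (j = -5 + 15 = 10)
(-27*39)*j = -27*39*10 = -1053*10 = -10530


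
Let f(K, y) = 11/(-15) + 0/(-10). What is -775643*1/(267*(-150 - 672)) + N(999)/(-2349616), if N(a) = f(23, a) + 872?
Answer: 4555679956769/1289199054960 ≈ 3.5337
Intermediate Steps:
f(K, y) = -11/15 (f(K, y) = 11*(-1/15) + 0*(-⅒) = -11/15 + 0 = -11/15)
N(a) = 13069/15 (N(a) = -11/15 + 872 = 13069/15)
-775643*1/(267*(-150 - 672)) + N(999)/(-2349616) = -775643*1/(267*(-150 - 672)) + (13069/15)/(-2349616) = -775643/((-822*267)) + (13069/15)*(-1/2349616) = -775643/(-219474) - 13069/35244240 = -775643*(-1/219474) - 13069/35244240 = 775643/219474 - 13069/35244240 = 4555679956769/1289199054960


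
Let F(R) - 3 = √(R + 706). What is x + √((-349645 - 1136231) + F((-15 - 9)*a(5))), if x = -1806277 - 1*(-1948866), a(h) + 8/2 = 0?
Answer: 142589 + √(-1485873 + √802) ≈ 1.4259e+5 + 1219.0*I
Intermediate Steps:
a(h) = -4 (a(h) = -4 + 0 = -4)
F(R) = 3 + √(706 + R) (F(R) = 3 + √(R + 706) = 3 + √(706 + R))
x = 142589 (x = -1806277 + 1948866 = 142589)
x + √((-349645 - 1136231) + F((-15 - 9)*a(5))) = 142589 + √((-349645 - 1136231) + (3 + √(706 + (-15 - 9)*(-4)))) = 142589 + √(-1485876 + (3 + √(706 - 24*(-4)))) = 142589 + √(-1485876 + (3 + √(706 + 96))) = 142589 + √(-1485876 + (3 + √802)) = 142589 + √(-1485873 + √802)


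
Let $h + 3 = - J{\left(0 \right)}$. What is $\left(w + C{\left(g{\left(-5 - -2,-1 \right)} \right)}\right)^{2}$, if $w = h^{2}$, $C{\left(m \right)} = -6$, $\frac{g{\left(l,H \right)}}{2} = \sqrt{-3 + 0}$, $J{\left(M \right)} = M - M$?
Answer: $9$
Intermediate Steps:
$J{\left(M \right)} = 0$
$g{\left(l,H \right)} = 2 i \sqrt{3}$ ($g{\left(l,H \right)} = 2 \sqrt{-3 + 0} = 2 \sqrt{-3} = 2 i \sqrt{3}$)
$h = -3$ ($h = -3 - 0 = -3 + 0 = -3$)
$w = 9$ ($w = \left(-3\right)^{2} = 9$)
$\left(w + C{\left(g{\left(-5 - -2,-1 \right)} \right)}\right)^{2} = \left(9 - 6\right)^{2} = 3^{2} = 9$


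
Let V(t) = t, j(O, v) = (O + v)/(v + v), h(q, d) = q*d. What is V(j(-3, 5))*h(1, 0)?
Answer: 0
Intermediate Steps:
h(q, d) = d*q
j(O, v) = (O + v)/(2*v) (j(O, v) = (O + v)/((2*v)) = (O + v)*(1/(2*v)) = (O + v)/(2*v))
V(j(-3, 5))*h(1, 0) = ((½)*(-3 + 5)/5)*(0*1) = ((½)*(⅕)*2)*0 = (⅕)*0 = 0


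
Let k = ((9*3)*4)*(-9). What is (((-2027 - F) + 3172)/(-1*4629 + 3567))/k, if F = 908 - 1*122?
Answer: 359/1032264 ≈ 0.00034778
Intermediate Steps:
F = 786 (F = 908 - 122 = 786)
k = -972 (k = (27*4)*(-9) = 108*(-9) = -972)
(((-2027 - F) + 3172)/(-1*4629 + 3567))/k = (((-2027 - 1*786) + 3172)/(-1*4629 + 3567))/(-972) = (((-2027 - 786) + 3172)/(-4629 + 3567))*(-1/972) = ((-2813 + 3172)/(-1062))*(-1/972) = (359*(-1/1062))*(-1/972) = -359/1062*(-1/972) = 359/1032264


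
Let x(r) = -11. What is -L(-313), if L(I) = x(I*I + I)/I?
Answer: -11/313 ≈ -0.035144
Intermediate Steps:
L(I) = -11/I
-L(-313) = -(-11)/(-313) = -(-11)*(-1)/313 = -1*11/313 = -11/313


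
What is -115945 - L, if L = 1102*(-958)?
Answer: 939771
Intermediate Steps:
L = -1055716
-115945 - L = -115945 - 1*(-1055716) = -115945 + 1055716 = 939771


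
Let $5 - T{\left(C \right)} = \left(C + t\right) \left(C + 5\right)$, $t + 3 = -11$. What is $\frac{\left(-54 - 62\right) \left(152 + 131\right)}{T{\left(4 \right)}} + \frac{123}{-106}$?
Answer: $- \frac{3491453}{10070} \approx -346.72$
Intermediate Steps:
$t = -14$ ($t = -3 - 11 = -14$)
$T{\left(C \right)} = 5 - \left(-14 + C\right) \left(5 + C\right)$ ($T{\left(C \right)} = 5 - \left(C - 14\right) \left(C + 5\right) = 5 - \left(-14 + C\right) \left(5 + C\right)$)
$\frac{\left(-54 - 62\right) \left(152 + 131\right)}{T{\left(4 \right)}} + \frac{123}{-106} = \frac{\left(-54 - 62\right) \left(152 + 131\right)}{75 - 4^{2} + 9 \cdot 4} + \frac{123}{-106} = \frac{\left(-116\right) 283}{75 - 16 + 36} + 123 \left(- \frac{1}{106}\right) = - \frac{32828}{75 - 16 + 36} - \frac{123}{106} = - \frac{32828}{95} - \frac{123}{106} = - \frac{3491453}{10070}$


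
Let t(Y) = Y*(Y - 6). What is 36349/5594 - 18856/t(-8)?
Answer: -3169043/19579 ≈ -161.86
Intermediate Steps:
t(Y) = Y*(-6 + Y)
36349/5594 - 18856/t(-8) = 36349/5594 - 18856*(-1/(8*(-6 - 8))) = 36349*(1/5594) - 18856/((-8*(-14))) = 36349/5594 - 18856/112 = 36349/5594 - 18856*1/112 = 36349/5594 - 2357/14 = -3169043/19579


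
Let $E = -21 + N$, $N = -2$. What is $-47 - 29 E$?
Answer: $620$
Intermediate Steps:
$E = -23$ ($E = -21 - 2 = -23$)
$-47 - 29 E = -47 - -667 = -47 + 667 = 620$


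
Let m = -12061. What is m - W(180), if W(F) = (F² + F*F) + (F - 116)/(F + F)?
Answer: -3458753/45 ≈ -76861.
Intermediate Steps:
W(F) = 2*F² + (-116 + F)/(2*F) (W(F) = (F² + F²) + (-116 + F)/((2*F)) = 2*F² + (-116 + F)*(1/(2*F)) = 2*F² + (-116 + F)/(2*F))
m - W(180) = -12061 - (-116 + 180 + 4*180³)/(2*180) = -12061 - (-116 + 180 + 4*5832000)/(2*180) = -12061 - (-116 + 180 + 23328000)/(2*180) = -12061 - 23328064/(2*180) = -12061 - 1*2916008/45 = -12061 - 2916008/45 = -3458753/45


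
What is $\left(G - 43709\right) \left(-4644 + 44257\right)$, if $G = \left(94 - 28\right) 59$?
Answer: $-1577191595$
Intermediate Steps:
$G = 3894$ ($G = 66 \cdot 59 = 3894$)
$\left(G - 43709\right) \left(-4644 + 44257\right) = \left(3894 - 43709\right) \left(-4644 + 44257\right) = \left(-39815\right) 39613 = -1577191595$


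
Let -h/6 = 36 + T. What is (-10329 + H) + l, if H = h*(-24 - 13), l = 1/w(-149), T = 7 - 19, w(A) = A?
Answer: -745150/149 ≈ -5001.0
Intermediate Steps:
T = -12
l = -1/149 (l = 1/(-149) = -1/149 ≈ -0.0067114)
h = -144 (h = -6*(36 - 12) = -6*24 = -144)
H = 5328 (H = -144*(-24 - 13) = -144*(-37) = 5328)
(-10329 + H) + l = (-10329 + 5328) - 1/149 = -5001 - 1/149 = -745150/149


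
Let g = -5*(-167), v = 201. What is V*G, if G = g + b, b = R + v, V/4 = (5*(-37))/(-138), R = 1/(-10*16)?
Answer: 2044361/368 ≈ 5555.3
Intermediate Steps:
R = -1/160 (R = 1/(-160) = -1/160 ≈ -0.0062500)
V = 370/69 (V = 4*((5*(-37))/(-138)) = 4*(-185*(-1/138)) = 4*(185/138) = 370/69 ≈ 5.3623)
b = 32159/160 (b = -1/160 + 201 = 32159/160 ≈ 200.99)
g = 835
G = 165759/160 (G = 835 + 32159/160 = 165759/160 ≈ 1036.0)
V*G = (370/69)*(165759/160) = 2044361/368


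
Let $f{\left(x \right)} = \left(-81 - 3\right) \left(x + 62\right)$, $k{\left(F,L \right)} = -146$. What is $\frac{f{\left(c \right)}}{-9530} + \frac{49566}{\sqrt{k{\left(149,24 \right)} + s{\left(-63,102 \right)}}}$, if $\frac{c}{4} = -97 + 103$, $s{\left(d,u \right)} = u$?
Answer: $\frac{3612}{4765} - 2253 i \sqrt{11} \approx 0.75803 - 7472.4 i$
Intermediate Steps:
$c = 24$ ($c = 4 \left(-97 + 103\right) = 4 \cdot 6 = 24$)
$f{\left(x \right)} = -5208 - 84 x$ ($f{\left(x \right)} = - 84 \left(62 + x\right) = -5208 - 84 x$)
$\frac{f{\left(c \right)}}{-9530} + \frac{49566}{\sqrt{k{\left(149,24 \right)} + s{\left(-63,102 \right)}}} = \frac{-5208 - 2016}{-9530} + \frac{49566}{\sqrt{-146 + 102}} = \left(-5208 - 2016\right) \left(- \frac{1}{9530}\right) + \frac{49566}{\sqrt{-44}} = \left(-7224\right) \left(- \frac{1}{9530}\right) + \frac{49566}{2 i \sqrt{11}} = \frac{3612}{4765} + 49566 \left(- \frac{i \sqrt{11}}{22}\right) = \frac{3612}{4765} - 2253 i \sqrt{11}$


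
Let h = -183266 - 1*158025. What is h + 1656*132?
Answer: -122699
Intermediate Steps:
h = -341291 (h = -183266 - 158025 = -341291)
h + 1656*132 = -341291 + 1656*132 = -341291 + 218592 = -122699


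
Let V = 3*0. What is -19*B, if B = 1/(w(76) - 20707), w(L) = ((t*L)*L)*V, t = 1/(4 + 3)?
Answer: 19/20707 ≈ 0.00091756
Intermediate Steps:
t = ⅐ (t = 1/7 = ⅐ ≈ 0.14286)
V = 0
w(L) = 0 (w(L) = ((L/7)*L)*0 = (L²/7)*0 = 0)
B = -1/20707 (B = 1/(0 - 20707) = 1/(-20707) = -1/20707 ≈ -4.8293e-5)
-19*B = -19*(-1/20707) = 19/20707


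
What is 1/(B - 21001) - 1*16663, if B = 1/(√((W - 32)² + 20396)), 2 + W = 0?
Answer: -158387434308709865/9505337205551 - 4*√1347/9505337205551 ≈ -16663.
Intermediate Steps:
W = -2 (W = -2 + 0 = -2)
B = √1347/5388 (B = 1/(√((-2 - 32)² + 20396)) = 1/(√((-34)² + 20396)) = 1/(√(1156 + 20396)) = 1/(√21552) = 1/(4*√1347) = √1347/5388 ≈ 0.0068117)
1/(B - 21001) - 1*16663 = 1/(√1347/5388 - 21001) - 1*16663 = 1/(-21001 + √1347/5388) - 16663 = -16663 + 1/(-21001 + √1347/5388)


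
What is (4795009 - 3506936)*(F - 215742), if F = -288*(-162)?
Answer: -217795111278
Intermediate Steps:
F = 46656
(4795009 - 3506936)*(F - 215742) = (4795009 - 3506936)*(46656 - 215742) = 1288073*(-169086) = -217795111278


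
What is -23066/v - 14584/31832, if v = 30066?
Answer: -73294966/59816307 ≈ -1.2253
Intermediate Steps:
-23066/v - 14584/31832 = -23066/30066 - 14584/31832 = -23066*1/30066 - 14584*1/31832 = -11533/15033 - 1823/3979 = -73294966/59816307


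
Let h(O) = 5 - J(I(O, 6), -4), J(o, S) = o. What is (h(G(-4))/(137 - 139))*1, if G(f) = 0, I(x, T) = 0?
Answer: -5/2 ≈ -2.5000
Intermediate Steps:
h(O) = 5 (h(O) = 5 - 1*0 = 5 + 0 = 5)
(h(G(-4))/(137 - 139))*1 = (5/(137 - 139))*1 = (5/(-2))*1 = -½*5*1 = -5/2*1 = -5/2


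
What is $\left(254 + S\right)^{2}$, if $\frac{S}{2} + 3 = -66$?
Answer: $13456$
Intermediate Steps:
$S = -138$ ($S = -6 + 2 \left(-66\right) = -6 - 132 = -138$)
$\left(254 + S\right)^{2} = \left(254 - 138\right)^{2} = 116^{2} = 13456$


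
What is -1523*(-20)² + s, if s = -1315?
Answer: -610515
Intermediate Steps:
-1523*(-20)² + s = -1523*(-20)² - 1315 = -1523*400 - 1315 = -609200 - 1315 = -610515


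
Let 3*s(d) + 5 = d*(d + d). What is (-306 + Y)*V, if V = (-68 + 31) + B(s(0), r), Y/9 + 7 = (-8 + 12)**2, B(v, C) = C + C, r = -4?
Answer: 10125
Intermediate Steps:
s(d) = -5/3 + 2*d**2/3 (s(d) = -5/3 + (d*(d + d))/3 = -5/3 + (d*(2*d))/3 = -5/3 + (2*d**2)/3 = -5/3 + 2*d**2/3)
B(v, C) = 2*C
Y = 81 (Y = -63 + 9*(-8 + 12)**2 = -63 + 9*4**2 = -63 + 9*16 = -63 + 144 = 81)
V = -45 (V = (-68 + 31) + 2*(-4) = -37 - 8 = -45)
(-306 + Y)*V = (-306 + 81)*(-45) = -225*(-45) = 10125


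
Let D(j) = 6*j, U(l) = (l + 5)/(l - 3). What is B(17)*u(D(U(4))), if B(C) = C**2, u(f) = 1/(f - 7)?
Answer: 289/47 ≈ 6.1489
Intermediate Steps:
U(l) = (5 + l)/(-3 + l)
u(f) = 1/(-7 + f)
B(17)*u(D(U(4))) = 17**2/(-7 + 6*((5 + 4)/(-3 + 4))) = 289/(-7 + 6*(9/1)) = 289/(-7 + 6*(1*9)) = 289/(-7 + 6*9) = 289/(-7 + 54) = 289/47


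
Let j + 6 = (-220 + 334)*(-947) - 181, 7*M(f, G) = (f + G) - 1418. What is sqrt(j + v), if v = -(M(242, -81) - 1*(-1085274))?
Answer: 2*I*sqrt(14617183)/7 ≈ 1092.4*I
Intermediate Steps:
M(f, G) = -1418/7 + G/7 + f/7 (M(f, G) = ((f + G) - 1418)/7 = ((G + f) - 1418)/7 = (-1418 + G + f)/7 = -1418/7 + G/7 + f/7)
v = -7595661/7 (v = -((-1418/7 + (1/7)*(-81) + (1/7)*242) - 1*(-1085274)) = -((-1418/7 - 81/7 + 242/7) + 1085274) = -(-1257/7 + 1085274) = -1*7595661/7 = -7595661/7 ≈ -1.0851e+6)
j = -108145 (j = -6 + ((-220 + 334)*(-947) - 181) = -6 + (114*(-947) - 181) = -6 + (-107958 - 181) = -6 - 108139 = -108145)
sqrt(j + v) = sqrt(-108145 - 7595661/7) = sqrt(-8352676/7) = 2*I*sqrt(14617183)/7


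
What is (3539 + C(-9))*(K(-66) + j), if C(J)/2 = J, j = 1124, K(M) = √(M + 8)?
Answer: 3957604 + 3521*I*√58 ≈ 3.9576e+6 + 26815.0*I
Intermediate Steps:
K(M) = √(8 + M)
C(J) = 2*J
(3539 + C(-9))*(K(-66) + j) = (3539 + 2*(-9))*(√(8 - 66) + 1124) = (3539 - 18)*(√(-58) + 1124) = 3521*(I*√58 + 1124) = 3521*(1124 + I*√58) = 3957604 + 3521*I*√58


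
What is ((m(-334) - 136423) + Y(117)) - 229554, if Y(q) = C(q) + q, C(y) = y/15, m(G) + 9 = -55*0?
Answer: -1829306/5 ≈ -3.6586e+5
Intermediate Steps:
m(G) = -9 (m(G) = -9 - 55*0 = -9 + 0 = -9)
C(y) = y/15 (C(y) = y*(1/15) = y/15)
Y(q) = 16*q/15 (Y(q) = q/15 + q = 16*q/15)
((m(-334) - 136423) + Y(117)) - 229554 = ((-9 - 136423) + (16/15)*117) - 229554 = (-136432 + 624/5) - 229554 = -681536/5 - 229554 = -1829306/5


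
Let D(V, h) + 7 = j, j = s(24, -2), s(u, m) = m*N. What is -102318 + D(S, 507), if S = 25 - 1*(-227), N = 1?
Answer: -102327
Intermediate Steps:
S = 252 (S = 25 + 227 = 252)
s(u, m) = m (s(u, m) = m*1 = m)
j = -2
D(V, h) = -9 (D(V, h) = -7 - 2 = -9)
-102318 + D(S, 507) = -102318 - 9 = -102327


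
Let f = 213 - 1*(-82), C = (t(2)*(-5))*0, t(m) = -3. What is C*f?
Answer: 0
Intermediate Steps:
C = 0 (C = -3*(-5)*0 = 15*0 = 0)
f = 295 (f = 213 + 82 = 295)
C*f = 0*295 = 0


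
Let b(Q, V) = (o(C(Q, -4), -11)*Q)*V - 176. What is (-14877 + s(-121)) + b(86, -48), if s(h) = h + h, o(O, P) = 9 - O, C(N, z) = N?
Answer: 302561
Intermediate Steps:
b(Q, V) = -176 + Q*V*(9 - Q) (b(Q, V) = ((9 - Q)*Q)*V - 176 = (Q*(9 - Q))*V - 176 = Q*V*(9 - Q) - 176 = -176 + Q*V*(9 - Q))
s(h) = 2*h
(-14877 + s(-121)) + b(86, -48) = (-14877 + 2*(-121)) + (-176 - 1*86*(-48)*(-9 + 86)) = (-14877 - 242) + (-176 - 1*86*(-48)*77) = -15119 + (-176 + 317856) = -15119 + 317680 = 302561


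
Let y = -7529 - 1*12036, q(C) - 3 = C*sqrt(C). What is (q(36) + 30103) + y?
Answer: 10757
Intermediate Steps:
q(C) = 3 + C**(3/2) (q(C) = 3 + C*sqrt(C) = 3 + C**(3/2))
y = -19565 (y = -7529 - 12036 = -19565)
(q(36) + 30103) + y = ((3 + 36**(3/2)) + 30103) - 19565 = ((3 + 216) + 30103) - 19565 = (219 + 30103) - 19565 = 30322 - 19565 = 10757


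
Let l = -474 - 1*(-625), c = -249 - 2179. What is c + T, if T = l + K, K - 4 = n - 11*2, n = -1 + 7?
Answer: -2289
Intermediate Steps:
n = 6
c = -2428
K = -12 (K = 4 + (6 - 11*2) = 4 + (6 - 22) = 4 - 16 = -12)
l = 151 (l = -474 + 625 = 151)
T = 139 (T = 151 - 12 = 139)
c + T = -2428 + 139 = -2289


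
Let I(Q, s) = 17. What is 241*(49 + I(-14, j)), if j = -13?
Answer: 15906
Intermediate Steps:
241*(49 + I(-14, j)) = 241*(49 + 17) = 241*66 = 15906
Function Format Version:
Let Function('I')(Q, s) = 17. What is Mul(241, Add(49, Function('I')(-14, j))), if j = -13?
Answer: 15906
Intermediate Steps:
Mul(241, Add(49, Function('I')(-14, j))) = Mul(241, Add(49, 17)) = Mul(241, 66) = 15906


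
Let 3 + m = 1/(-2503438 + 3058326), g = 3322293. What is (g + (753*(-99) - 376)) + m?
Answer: 1801924979897/554888 ≈ 3.2474e+6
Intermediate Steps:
m = -1664663/554888 (m = -3 + 1/(-2503438 + 3058326) = -3 + 1/554888 = -1664663/554888 ≈ -3.0000)
(g + (753*(-99) - 376)) + m = (3322293 + (753*(-99) - 376)) - 1664663/554888 = (3322293 + (-74547 - 376)) - 1664663/554888 = (3322293 - 74923) - 1664663/554888 = 3247370 - 1664663/554888 = 1801924979897/554888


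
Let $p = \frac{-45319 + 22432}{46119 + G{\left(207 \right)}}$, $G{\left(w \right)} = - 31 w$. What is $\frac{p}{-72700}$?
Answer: $\frac{7629}{962111800} \approx 7.9294 \cdot 10^{-6}$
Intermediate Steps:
$p = - \frac{7629}{13234}$ ($p = \frac{-45319 + 22432}{46119 - 6417} = - \frac{22887}{46119 - 6417} = - \frac{22887}{39702} = \left(-22887\right) \frac{1}{39702} = - \frac{7629}{13234} \approx -0.57647$)
$\frac{p}{-72700} = - \frac{7629}{13234 \left(-72700\right)} = \left(- \frac{7629}{13234}\right) \left(- \frac{1}{72700}\right) = \frac{7629}{962111800}$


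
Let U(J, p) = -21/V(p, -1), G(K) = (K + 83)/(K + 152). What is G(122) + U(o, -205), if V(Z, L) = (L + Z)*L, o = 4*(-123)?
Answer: 9119/14111 ≈ 0.64623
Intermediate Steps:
G(K) = (83 + K)/(152 + K)
o = -492
V(Z, L) = L*(L + Z)
U(J, p) = -21/(1 - p) (U(J, p) = -21*(-1/(-1 + p)) = -21/(1 - p))
G(122) + U(o, -205) = (83 + 122)/(152 + 122) + 21/(-1 - 205) = 205/274 + 21/(-206) = (1/274)*205 + 21*(-1/206) = 205/274 - 21/206 = 9119/14111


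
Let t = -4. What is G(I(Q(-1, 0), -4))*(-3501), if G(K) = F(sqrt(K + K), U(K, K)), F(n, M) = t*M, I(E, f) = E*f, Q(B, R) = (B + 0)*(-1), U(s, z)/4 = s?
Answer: -224064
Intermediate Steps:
U(s, z) = 4*s
Q(B, R) = -B (Q(B, R) = B*(-1) = -B)
F(n, M) = -4*M
G(K) = -16*K
G(I(Q(-1, 0), -4))*(-3501) = -16*(-1*(-1))*(-4)*(-3501) = -16*(-4)*(-3501) = 64*(-3501) = -224064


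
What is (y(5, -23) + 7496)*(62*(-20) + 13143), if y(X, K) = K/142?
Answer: 12669660327/142 ≈ 8.9223e+7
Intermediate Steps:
y(X, K) = K/142 (y(X, K) = K*(1/142) = K/142)
(y(5, -23) + 7496)*(62*(-20) + 13143) = ((1/142)*(-23) + 7496)*(62*(-20) + 13143) = (-23/142 + 7496)*(-1240 + 13143) = (1064409/142)*11903 = 12669660327/142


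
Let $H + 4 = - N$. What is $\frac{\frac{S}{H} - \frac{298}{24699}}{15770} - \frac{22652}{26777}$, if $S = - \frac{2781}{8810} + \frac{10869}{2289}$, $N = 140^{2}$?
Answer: $- \frac{1162687910541528264869141}{1374415746775692782725200} \approx -0.84595$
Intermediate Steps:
$N = 19600$
$S = \frac{29796727}{6722030}$ ($S = \left(-2781\right) \frac{1}{8810} + 10869 \cdot \frac{1}{2289} = - \frac{2781}{8810} + \frac{3623}{763} = \frac{29796727}{6722030} \approx 4.4327$)
$H = -19604$ ($H = -4 - 19600 = -19604$)
$\frac{\frac{S}{H} - \frac{298}{24699}}{15770} - \frac{22652}{26777} = \frac{\frac{29796727}{6722030 \left(-19604\right)} - \frac{298}{24699}}{15770} - \frac{22652}{26777} = \left(\frac{29796727}{6722030} \left(- \frac{1}{19604}\right) - \frac{298}{24699}\right) \frac{1}{15770} - \frac{22652}{26777} = \left(- \frac{29796727}{131778676120} - \frac{298}{24699}\right) \frac{1}{15770} - \frac{22652}{26777} = \left(- \frac{40005994843933}{3254801521487880}\right) \frac{1}{15770} - \frac{22652}{26777} = - \frac{40005994843933}{51328219993863867600} - \frac{22652}{26777} = - \frac{1162687910541528264869141}{1374415746775692782725200}$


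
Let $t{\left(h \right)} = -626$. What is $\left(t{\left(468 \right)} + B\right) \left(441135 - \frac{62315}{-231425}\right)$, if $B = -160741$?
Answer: $- \frac{3294782682177246}{46285} \approx -7.1185 \cdot 10^{10}$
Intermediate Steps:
$\left(t{\left(468 \right)} + B\right) \left(441135 - \frac{62315}{-231425}\right) = \left(-626 - 160741\right) \left(441135 - \frac{62315}{-231425}\right) = - 161367 \left(441135 - - \frac{12463}{46285}\right) = - 161367 \left(441135 + \frac{12463}{46285}\right) = \left(-161367\right) \frac{20417945938}{46285} = - \frac{3294782682177246}{46285}$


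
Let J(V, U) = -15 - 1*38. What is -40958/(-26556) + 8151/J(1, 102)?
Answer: -107143591/703734 ≈ -152.25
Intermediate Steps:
J(V, U) = -53 (J(V, U) = -15 - 38 = -53)
-40958/(-26556) + 8151/J(1, 102) = -40958/(-26556) + 8151/(-53) = -40958*(-1/26556) + 8151*(-1/53) = 20479/13278 - 8151/53 = -107143591/703734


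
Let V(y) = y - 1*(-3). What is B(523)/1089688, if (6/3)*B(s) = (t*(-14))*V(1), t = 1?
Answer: -7/272422 ≈ -2.5695e-5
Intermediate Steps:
V(y) = 3 + y (V(y) = y + 3 = 3 + y)
B(s) = -28 (B(s) = ((1*(-14))*(3 + 1))/2 = (-14*4)/2 = (½)*(-56) = -28)
B(523)/1089688 = -28/1089688 = -28*1/1089688 = -7/272422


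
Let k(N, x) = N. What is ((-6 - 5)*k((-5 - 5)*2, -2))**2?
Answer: 48400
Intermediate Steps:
((-6 - 5)*k((-5 - 5)*2, -2))**2 = ((-6 - 5)*((-5 - 5)*2))**2 = (-(-110)*2)**2 = (-11*(-20))**2 = 220**2 = 48400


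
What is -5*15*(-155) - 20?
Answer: 11605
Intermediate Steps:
-5*15*(-155) - 20 = -75*(-155) - 20 = 11625 - 20 = 11605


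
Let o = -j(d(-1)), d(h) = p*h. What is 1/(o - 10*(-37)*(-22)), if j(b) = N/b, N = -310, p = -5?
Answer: -1/8078 ≈ -0.00012379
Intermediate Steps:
d(h) = -5*h
j(b) = -310/b
o = 62 (o = -(-310)/((-5*(-1))) = -(-310)/5 = -1*(-62) = 62)
1/(o - 10*(-37)*(-22)) = 1/(62 - 10*(-37)*(-22)) = 1/(62 + 370*(-22)) = 1/(62 - 8140) = 1/(-8078) = -1/8078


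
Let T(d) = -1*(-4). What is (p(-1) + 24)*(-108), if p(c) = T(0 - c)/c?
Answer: -2160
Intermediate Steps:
T(d) = 4
p(c) = 4/c
(p(-1) + 24)*(-108) = (4/(-1) + 24)*(-108) = (4*(-1) + 24)*(-108) = (-4 + 24)*(-108) = 20*(-108) = -2160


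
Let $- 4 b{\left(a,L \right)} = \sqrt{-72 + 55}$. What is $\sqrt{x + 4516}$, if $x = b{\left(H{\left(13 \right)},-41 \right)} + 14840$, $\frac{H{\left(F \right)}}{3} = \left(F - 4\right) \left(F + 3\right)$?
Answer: $\frac{\sqrt{77424 - i \sqrt{17}}}{2} \approx 139.13 - 0.0037045 i$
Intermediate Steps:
$H{\left(F \right)} = 3 \left(-4 + F\right) \left(3 + F\right)$ ($H{\left(F \right)} = 3 \left(F - 4\right) \left(F + 3\right) = 3 \left(-4 + F\right) \left(3 + F\right)$)
$b{\left(a,L \right)} = - \frac{i \sqrt{17}}{4}$ ($b{\left(a,L \right)} = - \frac{\sqrt{-72 + 55}}{4} = - \frac{\sqrt{-17}}{4} = - \frac{i \sqrt{17}}{4}$)
$x = 14840 - \frac{i \sqrt{17}}{4}$ ($x = - \frac{i \sqrt{17}}{4} + 14840 = 14840 - \frac{i \sqrt{17}}{4} \approx 14840.0 - 1.0308 i$)
$\sqrt{x + 4516} = \sqrt{\left(14840 - \frac{i \sqrt{17}}{4}\right) + 4516} = \sqrt{19356 - \frac{i \sqrt{17}}{4}}$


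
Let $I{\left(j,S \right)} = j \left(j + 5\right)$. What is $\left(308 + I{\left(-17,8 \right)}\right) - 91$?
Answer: $421$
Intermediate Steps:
$I{\left(j,S \right)} = j \left(5 + j\right)$
$\left(308 + I{\left(-17,8 \right)}\right) - 91 = \left(308 - 17 \left(5 - 17\right)\right) - 91 = \left(308 - -204\right) - 91 = \left(308 + 204\right) - 91 = 512 - 91 = 421$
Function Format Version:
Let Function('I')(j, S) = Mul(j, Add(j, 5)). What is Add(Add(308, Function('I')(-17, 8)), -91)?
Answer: 421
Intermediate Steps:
Function('I')(j, S) = Mul(j, Add(5, j))
Add(Add(308, Function('I')(-17, 8)), -91) = Add(Add(308, Mul(-17, Add(5, -17))), -91) = Add(Add(308, Mul(-17, -12)), -91) = Add(Add(308, 204), -91) = Add(512, -91) = 421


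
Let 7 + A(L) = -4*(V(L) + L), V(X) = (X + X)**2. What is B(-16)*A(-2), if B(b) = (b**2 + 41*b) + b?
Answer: 26208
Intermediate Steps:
V(X) = 4*X**2 (V(X) = (2*X)**2 = 4*X**2)
A(L) = -7 - 16*L**2 - 4*L (A(L) = -7 - 4*(4*L**2 + L) = -7 - 4*(L + 4*L**2) = -7 + (-16*L**2 - 4*L) = -7 - 16*L**2 - 4*L)
B(b) = b**2 + 42*b
B(-16)*A(-2) = (-16*(42 - 16))*(-7 - 16*(-2)**2 - 4*(-2)) = (-16*26)*(-7 - 16*4 + 8) = -416*(-7 - 64 + 8) = -416*(-63) = 26208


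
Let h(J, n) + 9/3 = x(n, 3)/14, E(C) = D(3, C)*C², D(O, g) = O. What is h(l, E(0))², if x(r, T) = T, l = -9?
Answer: 1521/196 ≈ 7.7602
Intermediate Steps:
E(C) = 3*C²
h(J, n) = -39/14 (h(J, n) = -3 + 3/14 = -39/14)
h(l, E(0))² = (-39/14)² = 1521/196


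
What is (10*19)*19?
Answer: 3610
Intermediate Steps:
(10*19)*19 = 190*19 = 3610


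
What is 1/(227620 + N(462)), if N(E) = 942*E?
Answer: 1/662824 ≈ 1.5087e-6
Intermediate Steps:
1/(227620 + N(462)) = 1/(227620 + 942*462) = 1/(227620 + 435204) = 1/662824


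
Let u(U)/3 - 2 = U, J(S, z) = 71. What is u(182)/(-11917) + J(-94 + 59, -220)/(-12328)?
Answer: -7651163/146912776 ≈ -0.052080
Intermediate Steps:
u(U) = 6 + 3*U
u(182)/(-11917) + J(-94 + 59, -220)/(-12328) = (6 + 3*182)/(-11917) + 71/(-12328) = (6 + 546)*(-1/11917) + 71*(-1/12328) = 552*(-1/11917) - 71/12328 = -552/11917 - 71/12328 = -7651163/146912776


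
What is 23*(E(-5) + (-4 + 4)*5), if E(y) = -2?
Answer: -46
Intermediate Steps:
23*(E(-5) + (-4 + 4)*5) = 23*(-2 + (-4 + 4)*5) = 23*(-2 + 0*5) = 23*(-2 + 0) = 23*(-2) = -46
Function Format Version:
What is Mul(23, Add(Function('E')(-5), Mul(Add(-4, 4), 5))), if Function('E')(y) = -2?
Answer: -46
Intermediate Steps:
Mul(23, Add(Function('E')(-5), Mul(Add(-4, 4), 5))) = Mul(23, Add(-2, Mul(Add(-4, 4), 5))) = Mul(23, Add(-2, Mul(0, 5))) = Mul(23, Add(-2, 0)) = Mul(23, -2) = -46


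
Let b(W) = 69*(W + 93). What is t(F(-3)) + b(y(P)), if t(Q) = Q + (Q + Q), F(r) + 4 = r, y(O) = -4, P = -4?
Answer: 6120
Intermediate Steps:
F(r) = -4 + r
t(Q) = 3*Q (t(Q) = Q + 2*Q = 3*Q)
b(W) = 6417 + 69*W (b(W) = 69*(93 + W) = 6417 + 69*W)
t(F(-3)) + b(y(P)) = 3*(-4 - 3) + (6417 + 69*(-4)) = 3*(-7) + (6417 - 276) = -21 + 6141 = 6120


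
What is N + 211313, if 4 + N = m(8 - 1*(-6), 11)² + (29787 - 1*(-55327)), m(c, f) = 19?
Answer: 296784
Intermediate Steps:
N = 85471 (N = -4 + (19² + (29787 - 1*(-55327))) = -4 + (361 + (29787 + 55327)) = -4 + (361 + 85114) = -4 + 85475 = 85471)
N + 211313 = 85471 + 211313 = 296784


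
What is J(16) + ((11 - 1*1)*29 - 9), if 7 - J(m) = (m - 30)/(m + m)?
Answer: 4615/16 ≈ 288.44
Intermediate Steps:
J(m) = 7 - (-30 + m)/(2*m) (J(m) = 7 - (m - 30)/(m + m) = 7 - (-30 + m)/(2*m))
J(16) + ((11 - 1*1)*29 - 9) = (13/2 + 15/16) + ((11 - 1*1)*29 - 9) = (13/2 + 15*(1/16)) + ((11 - 1)*29 - 9) = (13/2 + 15/16) + (10*29 - 9) = 119/16 + (290 - 9) = 119/16 + 281 = 4615/16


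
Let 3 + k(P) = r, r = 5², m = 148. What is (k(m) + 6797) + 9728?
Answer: 16547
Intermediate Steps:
r = 25
k(P) = 22 (k(P) = -3 + 25 = 22)
(k(m) + 6797) + 9728 = (22 + 6797) + 9728 = 6819 + 9728 = 16547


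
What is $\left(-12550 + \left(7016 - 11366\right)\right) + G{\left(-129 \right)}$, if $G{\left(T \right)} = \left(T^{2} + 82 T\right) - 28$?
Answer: $-10865$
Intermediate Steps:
$G{\left(T \right)} = -28 + T^{2} + 82 T$
$\left(-12550 + \left(7016 - 11366\right)\right) + G{\left(-129 \right)} = \left(-12550 + \left(7016 - 11366\right)\right) + \left(-28 + \left(-129\right)^{2} + 82 \left(-129\right)\right) = \left(-12550 + \left(7016 - 11366\right)\right) - -6035 = \left(-12550 - 4350\right) + 6035 = -16900 + 6035 = -10865$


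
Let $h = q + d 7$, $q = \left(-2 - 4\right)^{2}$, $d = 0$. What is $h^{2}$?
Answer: $1296$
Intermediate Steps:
$q = 36$ ($q = \left(-6\right)^{2} = 36$)
$h = 36$ ($h = 36 + 0 \cdot 7 = 36 + 0 = 36$)
$h^{2} = 36^{2} = 1296$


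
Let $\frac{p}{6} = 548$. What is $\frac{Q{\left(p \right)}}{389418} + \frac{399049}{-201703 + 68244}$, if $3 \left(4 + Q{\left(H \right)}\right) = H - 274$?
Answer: $- \frac{232894973264}{77957005293} \approx -2.9875$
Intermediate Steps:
$p = 3288$ ($p = 6 \cdot 548 = 3288$)
$Q{\left(H \right)} = - \frac{286}{3} + \frac{H}{3}$ ($Q{\left(H \right)} = -4 + \frac{H - 274}{3} = -4 + \frac{-274 + H}{3} = -4 + \left(- \frac{274}{3} + \frac{H}{3}\right) = - \frac{286}{3} + \frac{H}{3}$)
$\frac{Q{\left(p \right)}}{389418} + \frac{399049}{-201703 + 68244} = \frac{- \frac{286}{3} + \frac{1}{3} \cdot 3288}{389418} + \frac{399049}{-201703 + 68244} = \left(- \frac{286}{3} + 1096\right) \frac{1}{389418} + \frac{399049}{-133459} = \frac{3002}{3} \cdot \frac{1}{389418} + 399049 \left(- \frac{1}{133459}\right) = \frac{1501}{584127} - \frac{399049}{133459} = - \frac{232894973264}{77957005293}$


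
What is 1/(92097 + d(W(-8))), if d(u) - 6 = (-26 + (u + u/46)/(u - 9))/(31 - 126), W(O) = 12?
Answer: 2185/201245559 ≈ 1.0857e-5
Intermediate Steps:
d(u) = 596/95 - 47*u/(4370*(-9 + u)) (d(u) = 6 + (-26 + (u + u/46)/(u - 9))/(31 - 126) = 6 + (-26 + (u + u*(1/46))/(-9 + u))/(-95) = 6 + (-26 + (u + u/46)/(-9 + u))*(-1/95) = 6 + (-26 + (47*u/46)/(-9 + u))*(-1/95) = 6 + (-26 + 47*u/(46*(-9 + u)))*(-1/95) = 6 + (26/95 - 47*u/(4370*(-9 + u))) = 596/95 - 47*u/(4370*(-9 + u)))
1/(92097 + d(W(-8))) = 1/(92097 + 9*(-27416 + 3041*12)/(4370*(-9 + 12))) = 1/(92097 + (9/4370)*(-27416 + 36492)/3) = 1/(92097 + (9/4370)*(1/3)*9076) = 1/(92097 + 13614/2185) = 1/(201245559/2185) = 2185/201245559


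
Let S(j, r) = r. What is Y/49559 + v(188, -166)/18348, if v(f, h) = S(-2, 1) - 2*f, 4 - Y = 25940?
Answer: -164819451/303102844 ≈ -0.54377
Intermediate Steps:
Y = -25936 (Y = 4 - 1*25940 = 4 - 25940 = -25936)
v(f, h) = 1 - 2*f
Y/49559 + v(188, -166)/18348 = -25936/49559 + (1 - 2*188)/18348 = -25936*1/49559 + (1 - 376)*(1/18348) = -25936/49559 - 375*1/18348 = -25936/49559 - 125/6116 = -164819451/303102844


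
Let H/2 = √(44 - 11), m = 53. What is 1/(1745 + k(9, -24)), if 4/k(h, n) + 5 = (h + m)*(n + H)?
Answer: 1001419191/1747473014587 + 496*√33/5242419043761 ≈ 0.00057307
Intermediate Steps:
H = 2*√33 (H = 2*√(44 - 11) = 2*√33 ≈ 11.489)
k(h, n) = 4/(-5 + (53 + h)*(n + 2*√33)) (k(h, n) = 4/(-5 + (h + 53)*(n + 2*√33)) = 4/(-5 + (53 + h)*(n + 2*√33)))
1/(1745 + k(9, -24)) = 1/(1745 + 4/(-5 + 53*(-24) + 106*√33 + 9*(-24) + 2*9*√33)) = 1/(1745 + 4/(-5 - 1272 + 106*√33 - 216 + 18*√33)) = 1/(1745 + 4/(-1493 + 124*√33))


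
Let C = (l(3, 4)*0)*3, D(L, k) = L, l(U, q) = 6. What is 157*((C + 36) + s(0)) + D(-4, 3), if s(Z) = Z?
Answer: 5648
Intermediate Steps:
C = 0 (C = (6*0)*3 = 0*3 = 0)
157*((C + 36) + s(0)) + D(-4, 3) = 157*((0 + 36) + 0) - 4 = 157*(36 + 0) - 4 = 157*36 - 4 = 5652 - 4 = 5648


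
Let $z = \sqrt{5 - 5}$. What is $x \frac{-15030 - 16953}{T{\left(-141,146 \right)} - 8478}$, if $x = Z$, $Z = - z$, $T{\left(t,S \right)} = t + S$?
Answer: $0$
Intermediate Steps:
$z = 0$ ($z = \sqrt{0} = 0$)
$T{\left(t,S \right)} = S + t$
$Z = 0$ ($Z = \left(-1\right) 0 = 0$)
$x = 0$
$x \frac{-15030 - 16953}{T{\left(-141,146 \right)} - 8478} = 0 \frac{-15030 - 16953}{\left(146 - 141\right) - 8478} = 0 \left(- \frac{31983}{5 - 8478}\right) = 0 \left(- \frac{31983}{-8473}\right) = 0 \left(\left(-31983\right) \left(- \frac{1}{8473}\right)\right) = 0 \cdot \frac{31983}{8473} = 0$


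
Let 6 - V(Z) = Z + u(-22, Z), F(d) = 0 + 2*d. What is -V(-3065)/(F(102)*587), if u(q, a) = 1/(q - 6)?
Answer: -28663/1117648 ≈ -0.025646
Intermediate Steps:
u(q, a) = 1/(-6 + q)
F(d) = 2*d
V(Z) = 169/28 - Z (V(Z) = 6 - (Z + 1/(-6 - 22)) = 6 - (Z + 1/(-28)) = 6 - (Z - 1/28) = 6 - (-1/28 + Z) = 6 + (1/28 - Z) = 169/28 - Z)
-V(-3065)/(F(102)*587) = -(169/28 - 1*(-3065))/((2*102)*587) = -(169/28 + 3065)/(204*587) = -85989/(28*119748) = -1*28663/1117648 = -28663/1117648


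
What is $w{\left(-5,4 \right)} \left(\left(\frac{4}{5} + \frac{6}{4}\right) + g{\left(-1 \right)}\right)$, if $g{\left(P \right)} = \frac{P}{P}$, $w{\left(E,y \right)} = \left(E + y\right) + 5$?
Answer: $\frac{66}{5} \approx 13.2$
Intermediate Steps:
$w{\left(E,y \right)} = 5 + E + y$
$g{\left(P \right)} = 1$
$w{\left(-5,4 \right)} \left(\left(\frac{4}{5} + \frac{6}{4}\right) + g{\left(-1 \right)}\right) = \left(5 - 5 + 4\right) \left(\left(\frac{4}{5} + \frac{6}{4}\right) + 1\right) = 4 \left(\left(4 \cdot \frac{1}{5} + 6 \cdot \frac{1}{4}\right) + 1\right) = 4 \left(\left(\frac{4}{5} + \frac{3}{2}\right) + 1\right) = 4 \left(\frac{23}{10} + 1\right) = 4 \cdot \frac{33}{10} = \frac{66}{5}$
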